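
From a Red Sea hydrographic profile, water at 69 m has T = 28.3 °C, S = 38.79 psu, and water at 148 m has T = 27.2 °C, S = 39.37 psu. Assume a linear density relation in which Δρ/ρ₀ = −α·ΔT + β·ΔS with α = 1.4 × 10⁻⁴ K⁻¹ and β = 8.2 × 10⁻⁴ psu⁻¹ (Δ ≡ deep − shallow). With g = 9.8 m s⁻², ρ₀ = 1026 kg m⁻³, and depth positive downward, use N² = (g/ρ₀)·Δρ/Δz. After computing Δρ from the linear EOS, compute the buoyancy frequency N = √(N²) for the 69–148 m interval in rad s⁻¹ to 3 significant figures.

ΔT = -1.1 K, ΔS = +0.58 psu (deep − shallow).
Δρ/ρ₀ = −αΔT + βΔS = 1.54 × 10⁻⁴ + 4.756 × 10⁻⁴ = 6.296 × 10⁻⁴, so Δρ ≈ 0.6460 kg m⁻³.
N² = (g/ρ₀)·Δρ/Δz = g·(Δρ/ρ₀)/Δz = 9.8 × 6.296 × 10⁻⁴ / 79 = 7.8102 × 10⁻⁵ s⁻².
N = √(7.8102 × 10⁻⁵) = 8.8375 × 10⁻³ rad s⁻¹ ≈ 8.84 × 10⁻³ rad s⁻¹.

8.84 × 10⁻³ rad s⁻¹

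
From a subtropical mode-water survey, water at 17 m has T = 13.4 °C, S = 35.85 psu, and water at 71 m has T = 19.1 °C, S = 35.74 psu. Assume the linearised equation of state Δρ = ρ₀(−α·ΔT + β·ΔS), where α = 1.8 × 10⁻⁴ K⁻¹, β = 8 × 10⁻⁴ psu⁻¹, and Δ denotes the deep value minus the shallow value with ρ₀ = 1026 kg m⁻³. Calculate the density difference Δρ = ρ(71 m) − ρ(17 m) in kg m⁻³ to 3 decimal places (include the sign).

ΔT = +5.7 K, ΔS = -0.11 psu (deep − shallow).
Δρ/ρ₀ = −(1.8 × 10⁻⁴)(+5.7) + (8 × 10⁻⁴)(-0.11) = -1.114 × 10⁻³.
Δρ = 1026 × (-1.114 × 10⁻³) = -1.143 kg m⁻³.
Negative Δρ: lighter below, statically unstable.

-1.143 kg m⁻³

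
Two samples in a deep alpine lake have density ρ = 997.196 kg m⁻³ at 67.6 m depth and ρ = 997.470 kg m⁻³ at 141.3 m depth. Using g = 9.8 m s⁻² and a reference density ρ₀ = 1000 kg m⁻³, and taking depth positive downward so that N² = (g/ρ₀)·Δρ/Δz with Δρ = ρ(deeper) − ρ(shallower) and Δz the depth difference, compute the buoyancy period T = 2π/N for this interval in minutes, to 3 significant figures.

Δρ = 997.470 − 997.196 = 0.274 kg m⁻³ over Δz = 141.3 − 67.6 = 73.7 m.
N² = (9.8/1000) × (0.274/73.7) = 3.6434 × 10⁻⁵ s⁻².
N = √(3.6434 × 10⁻⁵) = 6.0361 × 10⁻³ rad s⁻¹, so T = 2π/N = 1.0409 × 10³ s = 17.348 min ≈ 17.3 min.

17.3 min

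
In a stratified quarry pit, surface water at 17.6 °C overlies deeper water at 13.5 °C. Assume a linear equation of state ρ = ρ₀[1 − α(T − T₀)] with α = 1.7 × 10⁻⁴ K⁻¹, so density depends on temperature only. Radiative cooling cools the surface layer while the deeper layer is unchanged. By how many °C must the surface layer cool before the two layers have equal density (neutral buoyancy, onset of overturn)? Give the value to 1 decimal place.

4.1 °C

With temperature the only control, equal density requires T_surf′ = T_deep.
T_surf′ = 13.5 °C.
Cooling required: 17.6 − 13.5 = 4.1 °C.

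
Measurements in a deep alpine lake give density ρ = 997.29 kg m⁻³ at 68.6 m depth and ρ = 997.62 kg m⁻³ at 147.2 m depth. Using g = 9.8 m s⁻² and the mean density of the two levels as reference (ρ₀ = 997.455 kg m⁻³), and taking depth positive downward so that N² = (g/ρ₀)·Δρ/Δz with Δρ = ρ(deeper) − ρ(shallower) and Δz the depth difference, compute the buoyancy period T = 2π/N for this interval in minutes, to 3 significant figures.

16.3 min

Δρ = 997.62 − 997.29 = 0.33 kg m⁻³ over Δz = 147.2 − 68.6 = 78.6 m.
N² = (9.8/997.455) × (0.33/78.6) = 4.1250 × 10⁻⁵ s⁻².
N = √(4.1250 × 10⁻⁵) = 6.4226 × 10⁻³ rad s⁻¹, so T = 2π/N = 978.29 s = 16.305 min ≈ 16.3 min.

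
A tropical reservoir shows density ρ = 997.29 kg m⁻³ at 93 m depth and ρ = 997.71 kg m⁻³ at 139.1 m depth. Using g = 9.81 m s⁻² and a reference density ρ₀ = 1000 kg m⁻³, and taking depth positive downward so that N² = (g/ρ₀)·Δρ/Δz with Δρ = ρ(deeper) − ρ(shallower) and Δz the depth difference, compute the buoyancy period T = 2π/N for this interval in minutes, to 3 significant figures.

11.1 min

Δρ = 997.71 − 997.29 = 0.42 kg m⁻³ over Δz = 139.1 − 93 = 46.1 m.
N² = (9.81/1000) × (0.42/46.1) = 8.9375 × 10⁻⁵ s⁻².
N = √(8.9375 × 10⁻⁵) = 9.4538 × 10⁻³ rad s⁻¹, so T = 2π/N = 664.62 s = 11.077 min ≈ 11.1 min.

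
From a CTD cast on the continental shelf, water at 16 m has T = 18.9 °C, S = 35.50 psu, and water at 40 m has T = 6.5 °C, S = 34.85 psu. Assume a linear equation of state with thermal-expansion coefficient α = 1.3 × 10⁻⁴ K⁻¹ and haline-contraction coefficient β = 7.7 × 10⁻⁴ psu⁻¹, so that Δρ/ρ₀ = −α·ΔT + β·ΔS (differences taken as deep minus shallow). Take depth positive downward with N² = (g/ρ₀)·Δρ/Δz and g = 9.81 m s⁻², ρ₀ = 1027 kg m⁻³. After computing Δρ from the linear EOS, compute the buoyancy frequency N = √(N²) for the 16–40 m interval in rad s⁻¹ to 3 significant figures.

0.0213 rad s⁻¹

ΔT = -12.4 K, ΔS = -0.65 psu (deep − shallow).
Δρ/ρ₀ = −αΔT + βΔS = 1.612 × 10⁻³ − 5.005 × 10⁻⁴ = 1.1115 × 10⁻³, so Δρ ≈ 1.142 kg m⁻³.
N² = (g/ρ₀)·Δρ/Δz = g·(Δρ/ρ₀)/Δz = 9.81 × 1.1115 × 10⁻³ / 24 = 4.5433 × 10⁻⁴ s⁻².
N = √(4.5433 × 10⁻⁴) = 0.021315 rad s⁻¹ ≈ 0.0213 rad s⁻¹.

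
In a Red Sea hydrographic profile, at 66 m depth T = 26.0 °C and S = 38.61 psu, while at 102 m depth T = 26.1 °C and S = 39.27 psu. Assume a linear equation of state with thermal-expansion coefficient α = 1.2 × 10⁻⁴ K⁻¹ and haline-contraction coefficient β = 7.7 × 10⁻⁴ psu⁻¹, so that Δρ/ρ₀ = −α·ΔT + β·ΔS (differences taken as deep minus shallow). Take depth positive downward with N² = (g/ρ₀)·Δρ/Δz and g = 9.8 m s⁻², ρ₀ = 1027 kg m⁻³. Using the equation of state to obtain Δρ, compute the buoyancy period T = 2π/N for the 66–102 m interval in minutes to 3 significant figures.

ΔT = +0.1 K, ΔS = +0.66 psu (deep − shallow).
Δρ/ρ₀ = −αΔT + βΔS = -1.20 × 10⁻⁵ + 5.082 × 10⁻⁴ = 4.962 × 10⁻⁴, so Δρ ≈ 0.5096 kg m⁻³.
N² = (g/ρ₀)·Δρ/Δz = g·(Δρ/ρ₀)/Δz = 9.8 × 4.962 × 10⁻⁴ / 36 = 1.3508 × 10⁻⁴ s⁻².
N = √(1.3508 × 10⁻⁴) = 0.011622 rad s⁻¹ → T = 2π/N = 540.63 s = 9.0105 min ≈ 9.01 min.

9.01 min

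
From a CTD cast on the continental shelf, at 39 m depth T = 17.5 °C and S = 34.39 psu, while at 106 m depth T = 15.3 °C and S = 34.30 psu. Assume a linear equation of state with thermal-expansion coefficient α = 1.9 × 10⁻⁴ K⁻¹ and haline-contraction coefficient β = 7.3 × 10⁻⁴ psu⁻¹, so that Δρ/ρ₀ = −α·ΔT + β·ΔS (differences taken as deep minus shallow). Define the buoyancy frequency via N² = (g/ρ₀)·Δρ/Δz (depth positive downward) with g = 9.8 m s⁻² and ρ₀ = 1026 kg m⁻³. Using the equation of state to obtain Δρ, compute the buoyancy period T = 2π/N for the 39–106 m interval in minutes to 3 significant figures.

14.6 min

ΔT = -2.2 K, ΔS = -0.09 psu (deep − shallow).
Δρ/ρ₀ = −αΔT + βΔS = 4.18 × 10⁻⁴ − 6.57 × 10⁻⁵ = 3.523 × 10⁻⁴, so Δρ ≈ 0.3615 kg m⁻³.
N² = (g/ρ₀)·Δρ/Δz = g·(Δρ/ρ₀)/Δz = 9.8 × 3.523 × 10⁻⁴ / 67 = 5.1530 × 10⁻⁵ s⁻².
N = √(5.1530 × 10⁻⁵) = 7.1784 × 10⁻³ rad s⁻¹ → T = 2π/N = 875.29 s = 14.588 min ≈ 14.6 min.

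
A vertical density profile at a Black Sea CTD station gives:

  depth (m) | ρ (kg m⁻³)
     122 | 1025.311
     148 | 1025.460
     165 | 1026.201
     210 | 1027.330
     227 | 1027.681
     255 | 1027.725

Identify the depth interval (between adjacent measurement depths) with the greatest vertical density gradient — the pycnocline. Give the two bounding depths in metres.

Compute the density gradient over each adjacent pair:
  122–148 m: Δρ/Δz = 0.149/26 = 5.7 × 10⁻³ kg m⁻⁴
  148–165 m: Δρ/Δz = 0.741/17 = 0.044 kg m⁻⁴
  165–210 m: Δρ/Δz = 1.129/45 = 0.025 kg m⁻⁴
  210–227 m: Δρ/Δz = 0.351/17 = 0.021 kg m⁻⁴
  227–255 m: Δρ/Δz = 0.044/28 = 1.6 × 10⁻³ kg m⁻⁴
The largest gradient is in the 148–165 m interval — the pycnocline.

148–165 m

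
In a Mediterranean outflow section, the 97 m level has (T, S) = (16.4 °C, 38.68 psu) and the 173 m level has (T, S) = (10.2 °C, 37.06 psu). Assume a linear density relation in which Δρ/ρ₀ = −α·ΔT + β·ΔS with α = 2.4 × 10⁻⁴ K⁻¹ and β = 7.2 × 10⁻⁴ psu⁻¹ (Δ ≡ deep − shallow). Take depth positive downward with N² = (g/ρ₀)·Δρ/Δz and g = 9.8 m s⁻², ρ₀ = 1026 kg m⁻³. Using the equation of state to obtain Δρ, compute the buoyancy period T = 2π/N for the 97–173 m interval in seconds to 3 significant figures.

976 s

ΔT = -6.2 K, ΔS = -1.62 psu (deep − shallow).
Δρ/ρ₀ = −αΔT + βΔS = 1.488 × 10⁻³ − 1.1664 × 10⁻³ = 3.216 × 10⁻⁴, so Δρ ≈ 0.3300 kg m⁻³.
N² = (g/ρ₀)·Δρ/Δz = g·(Δρ/ρ₀)/Δz = 9.8 × 3.216 × 10⁻⁴ / 76 = 4.1469 × 10⁻⁵ s⁻².
N = √(4.1469 × 10⁻⁵) = 6.4396 × 10⁻³ rad s⁻¹ → T = 2π/N = 975.71 s ≈ 976 s.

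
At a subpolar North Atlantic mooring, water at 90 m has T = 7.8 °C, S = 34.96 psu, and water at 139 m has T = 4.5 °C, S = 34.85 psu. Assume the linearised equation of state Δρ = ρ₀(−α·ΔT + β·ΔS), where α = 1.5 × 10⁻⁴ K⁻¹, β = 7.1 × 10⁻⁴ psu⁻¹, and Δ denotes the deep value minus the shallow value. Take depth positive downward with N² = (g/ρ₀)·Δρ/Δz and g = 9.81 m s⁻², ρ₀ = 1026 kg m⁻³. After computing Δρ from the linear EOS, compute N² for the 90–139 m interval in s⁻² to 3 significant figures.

8.35 × 10⁻⁵ s⁻²

ΔT = -3.3 K, ΔS = -0.11 psu (deep − shallow).
Δρ/ρ₀ = −αΔT + βΔS = 4.95 × 10⁻⁴ − 7.81 × 10⁻⁵ = 4.169 × 10⁻⁴, so Δρ ≈ 0.4277 kg m⁻³.
N² = (g/ρ₀)·Δρ/Δz = g·(Δρ/ρ₀)/Δz = 9.81 × 4.169 × 10⁻⁴ / 49 = 8.3465 × 10⁻⁵ s⁻² ≈ 8.35 × 10⁻⁵ s⁻².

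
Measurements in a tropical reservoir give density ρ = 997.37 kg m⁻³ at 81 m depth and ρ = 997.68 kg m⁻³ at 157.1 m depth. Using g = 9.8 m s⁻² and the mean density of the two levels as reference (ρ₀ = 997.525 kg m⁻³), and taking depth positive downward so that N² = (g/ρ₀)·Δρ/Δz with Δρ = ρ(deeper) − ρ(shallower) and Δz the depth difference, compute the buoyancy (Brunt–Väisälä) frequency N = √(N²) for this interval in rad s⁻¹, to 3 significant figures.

Δρ = 997.68 − 997.37 = 0.31 kg m⁻³ over Δz = 157.1 − 81 = 76.1 m.
N² = (9.8/997.525) × (0.31/76.1) = 4.0020 × 10⁻⁵ s⁻².
N = √(4.0020 × 10⁻⁵) = 6.3261 × 10⁻³ rad s⁻¹ ≈ 6.33 × 10⁻³ rad s⁻¹.
N² > 0, so the interval is statically stable.

6.33 × 10⁻³ rad s⁻¹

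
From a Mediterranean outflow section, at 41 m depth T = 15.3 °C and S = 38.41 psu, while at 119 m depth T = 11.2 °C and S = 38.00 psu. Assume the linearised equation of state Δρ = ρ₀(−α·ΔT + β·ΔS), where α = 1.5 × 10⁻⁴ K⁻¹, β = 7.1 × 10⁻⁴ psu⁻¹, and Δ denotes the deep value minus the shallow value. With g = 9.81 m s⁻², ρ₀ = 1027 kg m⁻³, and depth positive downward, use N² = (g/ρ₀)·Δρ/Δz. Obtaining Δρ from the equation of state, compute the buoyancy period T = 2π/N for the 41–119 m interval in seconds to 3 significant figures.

984 s

ΔT = -4.1 K, ΔS = -0.41 psu (deep − shallow).
Δρ/ρ₀ = −αΔT + βΔS = 6.15 × 10⁻⁴ − 2.911 × 10⁻⁴ = 3.239 × 10⁻⁴, so Δρ ≈ 0.3326 kg m⁻³.
N² = (g/ρ₀)·Δρ/Δz = g·(Δρ/ρ₀)/Δz = 9.81 × 3.239 × 10⁻⁴ / 78 = 4.0737 × 10⁻⁵ s⁻².
N = √(4.0737 × 10⁻⁵) = 6.3826 × 10⁻³ rad s⁻¹ → T = 2π/N = 984.42 s ≈ 984 s.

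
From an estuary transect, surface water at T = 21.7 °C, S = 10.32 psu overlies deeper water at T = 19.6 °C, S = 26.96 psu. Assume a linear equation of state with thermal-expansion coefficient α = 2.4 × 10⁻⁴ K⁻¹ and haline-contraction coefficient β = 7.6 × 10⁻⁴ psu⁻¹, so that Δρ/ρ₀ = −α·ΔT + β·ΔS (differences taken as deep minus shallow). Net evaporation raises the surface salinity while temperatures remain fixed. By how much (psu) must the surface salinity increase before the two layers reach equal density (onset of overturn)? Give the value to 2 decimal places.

17.30 psu

Neutral buoyancy requires −α(T_deep − T_surf) + β(S_deep − S_surf′) = 0.
S_surf′ = S_deep − (α/β)·ΔT = 26.96 − (2.4 × 10⁻⁴/7.6 × 10⁻⁴)·(-2.1) = 27.6232 psu.
Increase required: 27.6232 − 10.32 = 17.3032 psu.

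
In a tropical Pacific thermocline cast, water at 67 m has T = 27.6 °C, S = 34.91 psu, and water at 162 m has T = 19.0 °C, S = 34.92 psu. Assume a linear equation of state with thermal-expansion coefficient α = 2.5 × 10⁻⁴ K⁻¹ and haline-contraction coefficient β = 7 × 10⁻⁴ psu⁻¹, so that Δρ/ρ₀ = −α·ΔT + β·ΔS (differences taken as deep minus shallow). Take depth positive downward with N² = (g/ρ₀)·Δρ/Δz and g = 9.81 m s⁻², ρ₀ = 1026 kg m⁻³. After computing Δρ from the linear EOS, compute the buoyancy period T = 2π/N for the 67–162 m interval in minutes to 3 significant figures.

ΔT = -8.6 K, ΔS = +0.01 psu (deep − shallow).
Δρ/ρ₀ = −αΔT + βΔS = 2.15 × 10⁻³ + 7.00 × 10⁻⁶ = 2.157 × 10⁻³, so Δρ ≈ 2.213 kg m⁻³.
N² = (g/ρ₀)·Δρ/Δz = g·(Δρ/ρ₀)/Δz = 9.81 × 2.157 × 10⁻³ / 95 = 2.2274 × 10⁻⁴ s⁻².
N = √(2.2274 × 10⁻⁴) = 0.014924 rad s⁻¹ → T = 2π/N = 421.01 s = 7.0168 min ≈ 7.02 min.

7.02 min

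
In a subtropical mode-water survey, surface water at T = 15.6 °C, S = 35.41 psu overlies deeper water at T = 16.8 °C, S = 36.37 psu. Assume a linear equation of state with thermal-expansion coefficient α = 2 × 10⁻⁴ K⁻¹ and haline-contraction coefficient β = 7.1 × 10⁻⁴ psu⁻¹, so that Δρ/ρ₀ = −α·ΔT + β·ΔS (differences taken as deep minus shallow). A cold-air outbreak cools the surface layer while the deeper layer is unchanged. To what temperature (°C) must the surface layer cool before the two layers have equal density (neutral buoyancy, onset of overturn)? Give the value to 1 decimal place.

13.4 °C

Neutral buoyancy requires Δρ = 0, i.e. −α(T_deep − T_surf′) + β(S_deep − S_surf) = 0.
T_surf′ = T_deep − (β/α)·ΔS = 16.8 − (7.1 × 10⁻⁴/2 × 10⁻⁴)·(+0.96) = 13.392 °C.
Cooling required: 15.6 − (13.392) = 2.208 °C.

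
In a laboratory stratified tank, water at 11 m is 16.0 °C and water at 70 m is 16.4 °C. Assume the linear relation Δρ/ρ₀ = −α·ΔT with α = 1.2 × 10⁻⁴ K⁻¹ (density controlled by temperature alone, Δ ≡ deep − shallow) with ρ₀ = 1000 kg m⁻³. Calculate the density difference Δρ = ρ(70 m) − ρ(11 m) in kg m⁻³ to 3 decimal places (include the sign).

-0.048 kg m⁻³

ΔT = +0.4 K, Δρ/ρ₀ = −αΔT = -4.80 × 10⁻⁵.
Δρ = 1000 × (-4.80 × 10⁻⁵) = -0.048 kg m⁻³.
Negative Δρ: lighter below, statically unstable.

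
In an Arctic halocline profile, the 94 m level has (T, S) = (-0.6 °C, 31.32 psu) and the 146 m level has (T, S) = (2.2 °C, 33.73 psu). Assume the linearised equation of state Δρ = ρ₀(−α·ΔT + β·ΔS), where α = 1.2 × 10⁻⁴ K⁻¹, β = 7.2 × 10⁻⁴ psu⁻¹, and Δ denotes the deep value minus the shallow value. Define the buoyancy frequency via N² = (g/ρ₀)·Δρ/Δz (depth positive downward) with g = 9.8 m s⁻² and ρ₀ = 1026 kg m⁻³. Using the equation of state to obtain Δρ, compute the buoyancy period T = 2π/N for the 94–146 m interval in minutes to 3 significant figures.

ΔT = +2.8 K, ΔS = +2.41 psu (deep − shallow).
Δρ/ρ₀ = −αΔT + βΔS = -3.36 × 10⁻⁴ + 1.7352 × 10⁻³ = 1.3992 × 10⁻³, so Δρ ≈ 1.436 kg m⁻³.
N² = (g/ρ₀)·Δρ/Δz = g·(Δρ/ρ₀)/Δz = 9.8 × 1.3992 × 10⁻³ / 52 = 2.6370 × 10⁻⁴ s⁻².
N = √(2.6370 × 10⁻⁴) = 0.016239 rad s⁻¹ → T = 2π/N = 386.92 s = 6.4487 min ≈ 6.45 min.

6.45 min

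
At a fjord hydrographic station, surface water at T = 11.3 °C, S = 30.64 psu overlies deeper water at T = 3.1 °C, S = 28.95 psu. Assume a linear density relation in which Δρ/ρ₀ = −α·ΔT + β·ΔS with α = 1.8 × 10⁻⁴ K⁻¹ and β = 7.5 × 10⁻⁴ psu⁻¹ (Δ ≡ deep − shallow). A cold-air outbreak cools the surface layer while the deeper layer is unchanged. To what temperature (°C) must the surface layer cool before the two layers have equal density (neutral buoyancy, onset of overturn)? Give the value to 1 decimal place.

Neutral buoyancy requires Δρ = 0, i.e. −α(T_deep − T_surf′) + β(S_deep − S_surf) = 0.
T_surf′ = T_deep − (β/α)·ΔS = 3.1 − (7.5 × 10⁻⁴/1.8 × 10⁻⁴)·(-1.69) = 10.142 °C.
Cooling required: 11.3 − (10.142) = 1.158 °C.

10.1 °C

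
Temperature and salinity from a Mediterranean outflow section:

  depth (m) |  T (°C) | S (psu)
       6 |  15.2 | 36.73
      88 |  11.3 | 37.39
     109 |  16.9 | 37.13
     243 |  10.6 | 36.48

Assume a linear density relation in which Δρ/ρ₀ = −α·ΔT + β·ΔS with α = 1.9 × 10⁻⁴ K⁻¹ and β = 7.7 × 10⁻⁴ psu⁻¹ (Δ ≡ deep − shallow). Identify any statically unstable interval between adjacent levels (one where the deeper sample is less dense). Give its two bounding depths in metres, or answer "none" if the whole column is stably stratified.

88–109 m

Evaluate Δρ/ρ₀ = −αΔT + βΔS across each adjacent pair:
  6–88 m: −αΔT+βΔS = −(1.9 × 10⁻⁴)(-3.9)+(7.7 × 10⁻⁴)(+0.66) = 1.2 × 10⁻³ → stable
  88–109 m: −αΔT+βΔS = −(1.9 × 10⁻⁴)(+5.6)+(7.7 × 10⁻⁴)(-0.26) = -1.3 × 10⁻³ → UNSTABLE
  109–243 m: −αΔT+βΔS = −(1.9 × 10⁻⁴)(-6.3)+(7.7 × 10⁻⁴)(-0.65) = 7.0 × 10⁻⁴ → stable
The 88–109 m interval has Δρ < 0: lighter water underlies denser water.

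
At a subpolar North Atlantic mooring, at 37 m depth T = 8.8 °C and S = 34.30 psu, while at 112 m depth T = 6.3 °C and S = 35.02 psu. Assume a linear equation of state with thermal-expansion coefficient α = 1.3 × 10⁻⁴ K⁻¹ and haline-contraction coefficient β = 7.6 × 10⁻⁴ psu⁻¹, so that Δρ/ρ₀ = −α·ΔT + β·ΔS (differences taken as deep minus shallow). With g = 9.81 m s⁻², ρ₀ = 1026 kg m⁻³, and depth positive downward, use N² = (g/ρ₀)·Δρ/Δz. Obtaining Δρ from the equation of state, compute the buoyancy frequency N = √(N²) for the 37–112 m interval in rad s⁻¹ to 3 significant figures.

ΔT = -2.5 K, ΔS = +0.72 psu (deep − shallow).
Δρ/ρ₀ = −αΔT + βΔS = 3.25 × 10⁻⁴ + 5.472 × 10⁻⁴ = 8.722 × 10⁻⁴, so Δρ ≈ 0.8949 kg m⁻³.
N² = (g/ρ₀)·Δρ/Δz = g·(Δρ/ρ₀)/Δz = 9.81 × 8.722 × 10⁻⁴ / 75 = 1.1408 × 10⁻⁴ s⁻².
N = √(1.1408 × 10⁻⁴) = 0.010681 rad s⁻¹ ≈ 0.0107 rad s⁻¹.

0.0107 rad s⁻¹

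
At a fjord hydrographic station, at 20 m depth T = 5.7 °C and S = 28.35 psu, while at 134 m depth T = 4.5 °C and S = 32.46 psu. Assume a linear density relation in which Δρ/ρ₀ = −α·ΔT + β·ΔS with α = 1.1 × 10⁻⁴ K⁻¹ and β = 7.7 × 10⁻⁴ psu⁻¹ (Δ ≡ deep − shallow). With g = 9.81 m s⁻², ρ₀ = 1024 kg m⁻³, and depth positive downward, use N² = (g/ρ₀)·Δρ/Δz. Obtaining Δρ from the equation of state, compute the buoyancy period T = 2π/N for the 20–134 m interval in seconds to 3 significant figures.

373 s

ΔT = -1.2 K, ΔS = +4.11 psu (deep − shallow).
Δρ/ρ₀ = −αΔT + βΔS = 1.32 × 10⁻⁴ + 3.1647 × 10⁻³ = 3.2967 × 10⁻³, so Δρ ≈ 3.376 kg m⁻³.
N² = (g/ρ₀)·Δρ/Δz = g·(Δρ/ρ₀)/Δz = 9.81 × 3.2967 × 10⁻³ / 114 = 2.8369 × 10⁻⁴ s⁻².
N = √(2.8369 × 10⁻⁴) = 0.016843 rad s⁻¹ → T = 2π/N = 373.04 s ≈ 373 s.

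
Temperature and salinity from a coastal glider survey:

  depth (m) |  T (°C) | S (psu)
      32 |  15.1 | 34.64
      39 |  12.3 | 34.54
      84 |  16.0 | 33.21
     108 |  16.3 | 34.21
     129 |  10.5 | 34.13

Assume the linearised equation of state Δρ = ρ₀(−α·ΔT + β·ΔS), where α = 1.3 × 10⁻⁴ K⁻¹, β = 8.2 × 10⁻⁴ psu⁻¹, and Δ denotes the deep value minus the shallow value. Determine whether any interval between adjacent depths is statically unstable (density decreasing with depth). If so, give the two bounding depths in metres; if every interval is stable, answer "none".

Evaluate Δρ/ρ₀ = −αΔT + βΔS across each adjacent pair:
  32–39 m: −αΔT+βΔS = −(1.3 × 10⁻⁴)(-2.8)+(8.2 × 10⁻⁴)(-0.10) = 2.8 × 10⁻⁴ → stable
  39–84 m: −αΔT+βΔS = −(1.3 × 10⁻⁴)(+3.7)+(8.2 × 10⁻⁴)(-1.33) = -1.6 × 10⁻³ → UNSTABLE
  84–108 m: −αΔT+βΔS = −(1.3 × 10⁻⁴)(+0.3)+(8.2 × 10⁻⁴)(+1.00) = 7.8 × 10⁻⁴ → stable
  108–129 m: −αΔT+βΔS = −(1.3 × 10⁻⁴)(-5.8)+(8.2 × 10⁻⁴)(-0.08) = 6.9 × 10⁻⁴ → stable
The 39–84 m interval has Δρ < 0: lighter water underlies denser water.

39–84 m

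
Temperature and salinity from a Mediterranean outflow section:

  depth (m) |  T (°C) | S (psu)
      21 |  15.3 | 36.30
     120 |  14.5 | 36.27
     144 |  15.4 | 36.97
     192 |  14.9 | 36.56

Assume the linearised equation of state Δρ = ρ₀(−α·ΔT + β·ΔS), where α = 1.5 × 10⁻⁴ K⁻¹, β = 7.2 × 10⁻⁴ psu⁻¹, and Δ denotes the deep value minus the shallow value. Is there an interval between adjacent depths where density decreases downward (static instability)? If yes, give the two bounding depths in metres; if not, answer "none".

Evaluate Δρ/ρ₀ = −αΔT + βΔS across each adjacent pair:
  21–120 m: −αΔT+βΔS = −(1.5 × 10⁻⁴)(-0.8)+(7.2 × 10⁻⁴)(-0.03) = 9.8 × 10⁻⁵ → stable
  120–144 m: −αΔT+βΔS = −(1.5 × 10⁻⁴)(+0.9)+(7.2 × 10⁻⁴)(+0.70) = 3.7 × 10⁻⁴ → stable
  144–192 m: −αΔT+βΔS = −(1.5 × 10⁻⁴)(-0.5)+(7.2 × 10⁻⁴)(-0.41) = -2.2 × 10⁻⁴ → UNSTABLE
The 144–192 m interval has Δρ < 0: lighter water underlies denser water.

144–192 m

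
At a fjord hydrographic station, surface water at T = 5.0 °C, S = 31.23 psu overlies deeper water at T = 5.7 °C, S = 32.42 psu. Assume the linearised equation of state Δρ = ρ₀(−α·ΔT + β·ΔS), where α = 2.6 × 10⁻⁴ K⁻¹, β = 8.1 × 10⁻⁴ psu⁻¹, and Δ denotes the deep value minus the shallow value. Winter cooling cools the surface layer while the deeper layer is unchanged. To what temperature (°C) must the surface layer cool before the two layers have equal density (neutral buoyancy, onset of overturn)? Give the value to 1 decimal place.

2.0 °C

Neutral buoyancy requires Δρ = 0, i.e. −α(T_deep − T_surf′) + β(S_deep − S_surf) = 0.
T_surf′ = T_deep − (β/α)·ΔS = 5.7 − (8.1 × 10⁻⁴/2.6 × 10⁻⁴)·(+1.19) = 1.993 °C.
Cooling required: 5.0 − (1.993) = 3.007 °C.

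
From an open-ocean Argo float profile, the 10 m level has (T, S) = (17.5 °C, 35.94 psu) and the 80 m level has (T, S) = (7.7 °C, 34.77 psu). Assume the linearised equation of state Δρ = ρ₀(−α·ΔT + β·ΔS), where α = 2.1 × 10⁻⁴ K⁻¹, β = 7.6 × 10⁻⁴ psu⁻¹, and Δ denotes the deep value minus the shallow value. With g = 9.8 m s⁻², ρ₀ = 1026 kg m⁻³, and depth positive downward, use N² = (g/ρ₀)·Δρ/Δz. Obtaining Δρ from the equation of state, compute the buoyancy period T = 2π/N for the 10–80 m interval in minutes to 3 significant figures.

8.19 min

ΔT = -9.8 K, ΔS = -1.17 psu (deep − shallow).
Δρ/ρ₀ = −αΔT + βΔS = 2.058 × 10⁻³ − 8.892 × 10⁻⁴ = 1.1688 × 10⁻³, so Δρ ≈ 1.199 kg m⁻³.
N² = (g/ρ₀)·Δρ/Δz = g·(Δρ/ρ₀)/Δz = 9.8 × 1.1688 × 10⁻³ / 70 = 1.6363 × 10⁻⁴ s⁻².
N = √(1.6363 × 10⁻⁴) = 0.012792 rad s⁻¹ → T = 2π/N = 491.18 s = 8.1863 min ≈ 8.19 min.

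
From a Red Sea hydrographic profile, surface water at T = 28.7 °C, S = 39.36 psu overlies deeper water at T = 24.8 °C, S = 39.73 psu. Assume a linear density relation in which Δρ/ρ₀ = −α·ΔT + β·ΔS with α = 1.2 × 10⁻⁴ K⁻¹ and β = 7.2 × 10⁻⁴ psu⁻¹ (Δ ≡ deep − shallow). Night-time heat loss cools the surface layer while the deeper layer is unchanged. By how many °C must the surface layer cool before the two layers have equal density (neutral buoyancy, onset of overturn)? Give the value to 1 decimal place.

Neutral buoyancy requires Δρ = 0, i.e. −α(T_deep − T_surf′) + β(S_deep − S_surf) = 0.
T_surf′ = T_deep − (β/α)·ΔS = 24.8 − (7.2 × 10⁻⁴/1.2 × 10⁻⁴)·(+0.37) = 22.580 °C.
Cooling required: 28.7 − (22.580) = 6.120 °C.

6.1 °C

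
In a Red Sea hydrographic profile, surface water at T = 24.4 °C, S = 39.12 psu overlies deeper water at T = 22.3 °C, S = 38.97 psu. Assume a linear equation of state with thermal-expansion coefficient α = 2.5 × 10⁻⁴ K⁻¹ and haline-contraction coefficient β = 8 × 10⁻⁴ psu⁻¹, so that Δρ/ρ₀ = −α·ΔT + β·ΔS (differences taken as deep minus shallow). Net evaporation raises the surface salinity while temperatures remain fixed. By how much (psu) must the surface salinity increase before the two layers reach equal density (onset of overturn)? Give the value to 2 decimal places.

Neutral buoyancy requires −α(T_deep − T_surf) + β(S_deep − S_surf′) = 0.
S_surf′ = S_deep − (α/β)·ΔT = 38.97 − (2.5 × 10⁻⁴/8 × 10⁻⁴)·(-2.1) = 39.6262 psu.
Increase required: 39.6262 − 39.12 = 0.5062 psu.

0.51 psu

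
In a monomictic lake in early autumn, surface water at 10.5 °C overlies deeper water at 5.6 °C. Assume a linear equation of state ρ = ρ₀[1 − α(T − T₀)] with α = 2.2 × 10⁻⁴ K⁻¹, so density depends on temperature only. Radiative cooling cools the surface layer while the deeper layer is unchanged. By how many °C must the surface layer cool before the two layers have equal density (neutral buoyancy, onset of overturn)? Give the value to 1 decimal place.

With temperature the only control, equal density requires T_surf′ = T_deep.
T_surf′ = 5.6 °C.
Cooling required: 10.5 − 5.6 = 4.9 °C.

4.9 °C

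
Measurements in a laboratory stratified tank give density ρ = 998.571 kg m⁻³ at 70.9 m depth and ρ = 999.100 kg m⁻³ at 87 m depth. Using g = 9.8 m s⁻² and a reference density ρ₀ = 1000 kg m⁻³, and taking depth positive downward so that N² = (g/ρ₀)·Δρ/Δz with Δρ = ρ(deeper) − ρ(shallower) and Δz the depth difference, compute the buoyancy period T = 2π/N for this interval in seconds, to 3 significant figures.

Δρ = 999.100 − 998.571 = 0.529 kg m⁻³ over Δz = 87 − 70.9 = 16.1 m.
N² = (9.8/1000) × (0.529/16.1) = 3.2200 × 10⁻⁴ s⁻².
N = √(3.2200 × 10⁻⁴) = 0.017944 rad s⁻¹, so T = 2π/N = 350.16 s ≈ 350 s.
N² > 0, so the interval is statically stable.

350 s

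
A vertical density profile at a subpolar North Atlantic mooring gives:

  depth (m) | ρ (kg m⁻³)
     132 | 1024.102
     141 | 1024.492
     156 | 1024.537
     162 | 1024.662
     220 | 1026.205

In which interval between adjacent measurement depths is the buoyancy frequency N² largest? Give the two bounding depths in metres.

Compute the density gradient over each adjacent pair:
  132–141 m: Δρ/Δz = 0.390/9 = 0.043 kg m⁻⁴
  141–156 m: Δρ/Δz = 0.045/15 = 3.0 × 10⁻³ kg m⁻⁴
  156–162 m: Δρ/Δz = 0.125/6 = 0.021 kg m⁻⁴
  162–220 m: Δρ/Δz = 1.543/58 = 0.027 kg m⁻⁴
The largest gradient is in the 132–141 m interval — the pycnocline.

132–141 m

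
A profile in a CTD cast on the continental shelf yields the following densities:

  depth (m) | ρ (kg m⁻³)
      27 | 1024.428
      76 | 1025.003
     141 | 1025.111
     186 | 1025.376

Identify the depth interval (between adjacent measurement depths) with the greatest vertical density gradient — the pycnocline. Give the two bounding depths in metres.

27–76 m

Compute the density gradient over each adjacent pair:
  27–76 m: Δρ/Δz = 0.575/49 = 0.012 kg m⁻⁴
  76–141 m: Δρ/Δz = 0.108/65 = 1.7 × 10⁻³ kg m⁻⁴
  141–186 m: Δρ/Δz = 0.265/45 = 5.9 × 10⁻³ kg m⁻⁴
The largest gradient is in the 27–76 m interval — the pycnocline.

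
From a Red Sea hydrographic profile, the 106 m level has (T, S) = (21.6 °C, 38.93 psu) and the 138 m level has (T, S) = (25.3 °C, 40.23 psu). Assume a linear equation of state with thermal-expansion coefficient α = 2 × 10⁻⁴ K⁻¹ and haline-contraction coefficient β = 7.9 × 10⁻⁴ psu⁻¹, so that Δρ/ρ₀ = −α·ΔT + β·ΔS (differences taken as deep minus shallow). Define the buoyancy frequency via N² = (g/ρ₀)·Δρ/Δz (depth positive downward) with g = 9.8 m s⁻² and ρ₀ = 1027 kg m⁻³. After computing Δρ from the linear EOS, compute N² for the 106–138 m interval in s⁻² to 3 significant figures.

8.79 × 10⁻⁵ s⁻²

ΔT = +3.7 K, ΔS = +1.30 psu (deep − shallow).
Δρ/ρ₀ = −αΔT + βΔS = -7.40 × 10⁻⁴ + 1.027 × 10⁻³ = 2.87 × 10⁻⁴, so Δρ ≈ 0.2947 kg m⁻³.
N² = (g/ρ₀)·Δρ/Δz = g·(Δρ/ρ₀)/Δz = 9.8 × 2.87 × 10⁻⁴ / 32 = 8.7894 × 10⁻⁵ s⁻² ≈ 8.79 × 10⁻⁵ s⁻².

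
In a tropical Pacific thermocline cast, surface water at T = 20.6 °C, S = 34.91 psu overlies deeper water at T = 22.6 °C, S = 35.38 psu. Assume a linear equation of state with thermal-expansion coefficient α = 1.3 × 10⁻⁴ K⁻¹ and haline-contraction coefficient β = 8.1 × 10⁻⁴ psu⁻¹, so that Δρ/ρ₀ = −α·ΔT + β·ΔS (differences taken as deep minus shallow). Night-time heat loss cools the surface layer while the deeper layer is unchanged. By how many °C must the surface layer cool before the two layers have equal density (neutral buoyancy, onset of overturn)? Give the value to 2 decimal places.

Neutral buoyancy requires Δρ = 0, i.e. −α(T_deep − T_surf′) + β(S_deep − S_surf) = 0.
T_surf′ = T_deep − (β/α)·ΔS = 22.6 − (8.1 × 10⁻⁴/1.3 × 10⁻⁴)·(+0.47) = 19.6715 °C.
Cooling required: 20.6 − (19.6715) = 0.9285 °C.

0.93 °C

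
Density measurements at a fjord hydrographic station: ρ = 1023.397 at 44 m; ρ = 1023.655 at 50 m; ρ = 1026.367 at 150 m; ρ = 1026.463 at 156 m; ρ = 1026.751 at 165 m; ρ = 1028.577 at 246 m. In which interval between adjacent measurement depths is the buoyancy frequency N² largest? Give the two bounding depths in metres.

44–50 m

Compute the density gradient over each adjacent pair:
  44–50 m: Δρ/Δz = 0.258/6 = 0.043 kg m⁻⁴
  50–150 m: Δρ/Δz = 2.712/100 = 0.027 kg m⁻⁴
  150–156 m: Δρ/Δz = 0.096/6 = 0.016 kg m⁻⁴
  156–165 m: Δρ/Δz = 0.288/9 = 0.032 kg m⁻⁴
  165–246 m: Δρ/Δz = 1.826/81 = 0.023 kg m⁻⁴
The largest gradient is in the 44–50 m interval — the pycnocline.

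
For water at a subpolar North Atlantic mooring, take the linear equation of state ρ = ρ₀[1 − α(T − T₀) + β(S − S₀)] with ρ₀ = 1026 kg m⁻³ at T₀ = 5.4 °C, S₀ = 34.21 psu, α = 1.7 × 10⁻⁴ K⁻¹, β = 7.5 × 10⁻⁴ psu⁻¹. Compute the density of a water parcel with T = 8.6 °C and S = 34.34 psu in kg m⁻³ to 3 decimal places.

T − T₀ = +3.2 K, S − S₀ = +0.13 psu.
Bracket = 1 − α·(+3.2) + β·(+0.13) = 1 + (-4.465 × 10⁻⁴) = 0.9995535.
ρ = 1026 × 0.9995535 = 1025.542 kg m⁻³.

1025.542 kg m⁻³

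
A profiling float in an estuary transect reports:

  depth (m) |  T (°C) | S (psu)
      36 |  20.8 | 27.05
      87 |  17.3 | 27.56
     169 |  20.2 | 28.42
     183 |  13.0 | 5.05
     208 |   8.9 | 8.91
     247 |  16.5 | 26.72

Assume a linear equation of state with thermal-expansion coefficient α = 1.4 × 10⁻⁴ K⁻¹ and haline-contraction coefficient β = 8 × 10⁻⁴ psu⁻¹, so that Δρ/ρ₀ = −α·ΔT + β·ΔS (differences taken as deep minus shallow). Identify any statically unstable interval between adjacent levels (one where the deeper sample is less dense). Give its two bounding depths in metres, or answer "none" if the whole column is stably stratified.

169–183 m

Evaluate Δρ/ρ₀ = −αΔT + βΔS across each adjacent pair:
  36–87 m: −αΔT+βΔS = −(1.4 × 10⁻⁴)(-3.5)+(8 × 10⁻⁴)(+0.51) = 9.0 × 10⁻⁴ → stable
  87–169 m: −αΔT+βΔS = −(1.4 × 10⁻⁴)(+2.9)+(8 × 10⁻⁴)(+0.86) = 2.8 × 10⁻⁴ → stable
  169–183 m: −αΔT+βΔS = −(1.4 × 10⁻⁴)(-7.2)+(8 × 10⁻⁴)(-23.37) = -0.018 → UNSTABLE
  183–208 m: −αΔT+βΔS = −(1.4 × 10⁻⁴)(-4.1)+(8 × 10⁻⁴)(+3.86) = 3.7 × 10⁻³ → stable
  208–247 m: −αΔT+βΔS = −(1.4 × 10⁻⁴)(+7.6)+(8 × 10⁻⁴)(+17.81) = 0.013 → stable
The 169–183 m interval has Δρ < 0: lighter water underlies denser water.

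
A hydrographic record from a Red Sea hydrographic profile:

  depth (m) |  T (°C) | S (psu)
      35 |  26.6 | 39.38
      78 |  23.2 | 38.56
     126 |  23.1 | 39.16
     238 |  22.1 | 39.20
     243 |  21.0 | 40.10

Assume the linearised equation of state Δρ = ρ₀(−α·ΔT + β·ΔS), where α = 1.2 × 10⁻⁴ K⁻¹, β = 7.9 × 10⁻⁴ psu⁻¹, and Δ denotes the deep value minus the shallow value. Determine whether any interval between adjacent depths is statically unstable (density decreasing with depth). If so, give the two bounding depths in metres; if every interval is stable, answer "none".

Evaluate Δρ/ρ₀ = −αΔT + βΔS across each adjacent pair:
  35–78 m: −αΔT+βΔS = −(1.2 × 10⁻⁴)(-3.4)+(7.9 × 10⁻⁴)(-0.82) = -2.4 × 10⁻⁴ → UNSTABLE
  78–126 m: −αΔT+βΔS = −(1.2 × 10⁻⁴)(-0.1)+(7.9 × 10⁻⁴)(+0.60) = 4.9 × 10⁻⁴ → stable
  126–238 m: −αΔT+βΔS = −(1.2 × 10⁻⁴)(-1.0)+(7.9 × 10⁻⁴)(+0.04) = 1.5 × 10⁻⁴ → stable
  238–243 m: −αΔT+βΔS = −(1.2 × 10⁻⁴)(-1.1)+(7.9 × 10⁻⁴)(+0.90) = 8.4 × 10⁻⁴ → stable
The 35–78 m interval has Δρ < 0: lighter water underlies denser water.

35–78 m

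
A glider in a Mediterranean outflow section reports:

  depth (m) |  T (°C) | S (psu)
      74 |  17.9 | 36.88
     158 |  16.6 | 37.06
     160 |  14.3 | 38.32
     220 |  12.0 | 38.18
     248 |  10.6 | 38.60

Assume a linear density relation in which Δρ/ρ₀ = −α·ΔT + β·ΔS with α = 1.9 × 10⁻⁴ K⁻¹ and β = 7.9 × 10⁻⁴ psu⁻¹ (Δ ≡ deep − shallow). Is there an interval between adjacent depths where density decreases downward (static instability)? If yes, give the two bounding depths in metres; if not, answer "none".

none

Evaluate Δρ/ρ₀ = −αΔT + βΔS across each adjacent pair:
  74–158 m: −αΔT+βΔS = −(1.9 × 10⁻⁴)(-1.3)+(7.9 × 10⁻⁴)(+0.18) = 3.9 × 10⁻⁴ → stable
  158–160 m: −αΔT+βΔS = −(1.9 × 10⁻⁴)(-2.3)+(7.9 × 10⁻⁴)(+1.26) = 1.4 × 10⁻³ → stable
  160–220 m: −αΔT+βΔS = −(1.9 × 10⁻⁴)(-2.3)+(7.9 × 10⁻⁴)(-0.14) = 3.3 × 10⁻⁴ → stable
  220–248 m: −αΔT+βΔS = −(1.9 × 10⁻⁴)(-1.4)+(7.9 × 10⁻⁴)(+0.42) = 6.0 × 10⁻⁴ → stable
Every interval has Δρ > 0: the column is stably stratified throughout.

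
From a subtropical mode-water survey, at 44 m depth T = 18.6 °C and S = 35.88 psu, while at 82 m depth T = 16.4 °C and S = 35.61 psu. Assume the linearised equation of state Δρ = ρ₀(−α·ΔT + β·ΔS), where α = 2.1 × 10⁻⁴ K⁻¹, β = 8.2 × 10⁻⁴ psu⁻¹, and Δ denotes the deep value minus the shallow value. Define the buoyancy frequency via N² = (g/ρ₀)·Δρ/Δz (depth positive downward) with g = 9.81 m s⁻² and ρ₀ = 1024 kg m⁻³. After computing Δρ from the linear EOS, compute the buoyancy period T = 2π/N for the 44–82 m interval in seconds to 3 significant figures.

797 s

ΔT = -2.2 K, ΔS = -0.27 psu (deep − shallow).
Δρ/ρ₀ = −αΔT + βΔS = 4.62 × 10⁻⁴ − 2.214 × 10⁻⁴ = 2.406 × 10⁻⁴, so Δρ ≈ 0.2464 kg m⁻³.
N² = (g/ρ₀)·Δρ/Δz = g·(Δρ/ρ₀)/Δz = 9.81 × 2.406 × 10⁻⁴ / 38 = 6.2113 × 10⁻⁵ s⁻².
N = √(6.2113 × 10⁻⁵) = 7.8812 × 10⁻³ rad s⁻¹ → T = 2π/N = 797.24 s ≈ 797 s.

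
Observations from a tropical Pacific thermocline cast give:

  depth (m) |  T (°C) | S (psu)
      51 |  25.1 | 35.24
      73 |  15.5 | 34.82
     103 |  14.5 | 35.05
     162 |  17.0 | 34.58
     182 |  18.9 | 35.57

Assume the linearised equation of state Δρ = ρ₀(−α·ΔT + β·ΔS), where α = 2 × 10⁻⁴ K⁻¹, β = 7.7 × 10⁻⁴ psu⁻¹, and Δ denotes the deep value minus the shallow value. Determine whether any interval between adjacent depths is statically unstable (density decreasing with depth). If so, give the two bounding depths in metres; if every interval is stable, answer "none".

Evaluate Δρ/ρ₀ = −αΔT + βΔS across each adjacent pair:
  51–73 m: −αΔT+βΔS = −(2 × 10⁻⁴)(-9.6)+(7.7 × 10⁻⁴)(-0.42) = 1.6 × 10⁻³ → stable
  73–103 m: −αΔT+βΔS = −(2 × 10⁻⁴)(-1.0)+(7.7 × 10⁻⁴)(+0.23) = 3.8 × 10⁻⁴ → stable
  103–162 m: −αΔT+βΔS = −(2 × 10⁻⁴)(+2.5)+(7.7 × 10⁻⁴)(-0.47) = -8.6 × 10⁻⁴ → UNSTABLE
  162–182 m: −αΔT+βΔS = −(2 × 10⁻⁴)(+1.9)+(7.7 × 10⁻⁴)(+0.99) = 3.8 × 10⁻⁴ → stable
The 103–162 m interval has Δρ < 0: lighter water underlies denser water.

103–162 m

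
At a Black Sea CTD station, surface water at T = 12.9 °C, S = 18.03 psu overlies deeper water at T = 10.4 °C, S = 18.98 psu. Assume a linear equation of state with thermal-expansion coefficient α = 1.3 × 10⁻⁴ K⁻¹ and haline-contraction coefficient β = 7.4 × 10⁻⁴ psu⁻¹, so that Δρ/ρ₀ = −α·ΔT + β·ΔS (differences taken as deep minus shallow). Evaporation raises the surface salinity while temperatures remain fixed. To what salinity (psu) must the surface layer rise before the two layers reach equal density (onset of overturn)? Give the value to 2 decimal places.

19.42 psu

Neutral buoyancy requires −α(T_deep − T_surf) + β(S_deep − S_surf′) = 0.
S_surf′ = S_deep − (α/β)·ΔT = 18.98 − (1.3 × 10⁻⁴/7.4 × 10⁻⁴)·(-2.5) = 19.4192 psu.
Increase required: 19.4192 − 18.03 = 1.3892 psu.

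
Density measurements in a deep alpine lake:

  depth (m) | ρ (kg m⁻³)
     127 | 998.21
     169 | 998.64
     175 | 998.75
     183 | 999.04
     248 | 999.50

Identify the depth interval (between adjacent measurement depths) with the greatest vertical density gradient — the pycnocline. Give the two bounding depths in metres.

175–183 m

Compute the density gradient over each adjacent pair:
  127–169 m: Δρ/Δz = 0.43/42 = 0.010 kg m⁻⁴
  169–175 m: Δρ/Δz = 0.11/6 = 0.018 kg m⁻⁴
  175–183 m: Δρ/Δz = 0.29/8 = 0.036 kg m⁻⁴
  183–248 m: Δρ/Δz = 0.46/65 = 7.1 × 10⁻³ kg m⁻⁴
The largest gradient is in the 175–183 m interval — the pycnocline.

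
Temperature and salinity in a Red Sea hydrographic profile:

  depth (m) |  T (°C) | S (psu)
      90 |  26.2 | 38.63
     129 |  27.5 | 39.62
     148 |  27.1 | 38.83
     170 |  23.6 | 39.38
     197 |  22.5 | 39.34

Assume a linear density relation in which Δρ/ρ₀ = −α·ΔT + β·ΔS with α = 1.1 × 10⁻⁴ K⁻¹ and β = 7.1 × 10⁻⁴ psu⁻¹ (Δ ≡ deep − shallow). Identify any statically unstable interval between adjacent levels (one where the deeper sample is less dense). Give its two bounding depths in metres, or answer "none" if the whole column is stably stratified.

Evaluate Δρ/ρ₀ = −αΔT + βΔS across each adjacent pair:
  90–129 m: −αΔT+βΔS = −(1.1 × 10⁻⁴)(+1.3)+(7.1 × 10⁻⁴)(+0.99) = 5.6 × 10⁻⁴ → stable
  129–148 m: −αΔT+βΔS = −(1.1 × 10⁻⁴)(-0.4)+(7.1 × 10⁻⁴)(-0.79) = -5.2 × 10⁻⁴ → UNSTABLE
  148–170 m: −αΔT+βΔS = −(1.1 × 10⁻⁴)(-3.5)+(7.1 × 10⁻⁴)(+0.55) = 7.8 × 10⁻⁴ → stable
  170–197 m: −αΔT+βΔS = −(1.1 × 10⁻⁴)(-1.1)+(7.1 × 10⁻⁴)(-0.04) = 9.3 × 10⁻⁵ → stable
The 129–148 m interval has Δρ < 0: lighter water underlies denser water.

129–148 m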